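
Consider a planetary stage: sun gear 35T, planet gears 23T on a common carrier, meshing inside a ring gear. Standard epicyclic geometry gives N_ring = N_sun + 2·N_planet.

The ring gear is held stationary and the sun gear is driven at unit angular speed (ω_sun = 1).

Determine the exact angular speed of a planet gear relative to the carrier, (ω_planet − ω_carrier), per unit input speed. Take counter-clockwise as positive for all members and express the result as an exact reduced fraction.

-2835/2668

N_ring = 35 + 2·23 = 81
35(ω_s−ω_c) = −81(ω_r−ω_c),  ω_r=0, ω_s=1
35(1−ω_c) = −81(0−ω_c)  ⇒  116ω_c = 35  ⇒  ω_c = 35/116
sun–planet: 35·(1−35/116) = −23·(ω_p−ω_c)  ⇒  ω_p−ω_c = −(35/23)·(81/116) = -2835/2668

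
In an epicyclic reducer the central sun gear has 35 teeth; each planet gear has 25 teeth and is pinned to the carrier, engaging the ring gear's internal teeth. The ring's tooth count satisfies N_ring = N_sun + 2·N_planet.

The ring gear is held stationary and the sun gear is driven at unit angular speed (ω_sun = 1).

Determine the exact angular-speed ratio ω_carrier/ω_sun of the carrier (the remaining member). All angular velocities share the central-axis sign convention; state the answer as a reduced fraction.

N_ring = 35 + 2·25 = 85
35(ω_s−ω_c) = −85(ω_r−ω_c),  ω_r=0, ω_s=1
35(1−ω_c) = −85(0−ω_c)  ⇒  120ω_c = 35  ⇒  ω_c = 7/24
ω_c/ω_s = 7/24

7/24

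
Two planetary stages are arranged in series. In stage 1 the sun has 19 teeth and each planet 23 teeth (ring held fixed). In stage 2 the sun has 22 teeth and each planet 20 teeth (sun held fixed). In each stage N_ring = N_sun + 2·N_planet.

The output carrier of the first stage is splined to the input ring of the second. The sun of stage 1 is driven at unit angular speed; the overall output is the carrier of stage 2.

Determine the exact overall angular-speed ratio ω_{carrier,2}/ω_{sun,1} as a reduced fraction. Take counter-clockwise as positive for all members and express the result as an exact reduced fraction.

589/3528

Stage 1: N_ring = 19 + 2·23 = 65
Stage 1: 19(ω_s−ω_c) = −65(ω_r−ω_c),  ω_r=0, ω_s=1
Stage 1: 19(1−ω_c) = −65(0−ω_c)  ⇒  84ω_c = 19  ⇒  ω_c = 19/84
  ⇒ ω_c¹/ω_s¹ = 19/84
Stage 2: N_ring = 22 + 2·20 = 62
Stage 2: 22(ω_s−ω_c) = −62(ω_r−ω_c),  ω_s=0, ω_r=1
Stage 2: 22(0−ω_c) = −62(1−ω_c)  ⇒  84ω_c = 62  ⇒  ω_c = 31/42
  ⇒ ω_c²/ω_r² = 31/42
Coupling ω_r² = ω_c¹ ⇒ overall = 19/84 × 31/42 = 589/3528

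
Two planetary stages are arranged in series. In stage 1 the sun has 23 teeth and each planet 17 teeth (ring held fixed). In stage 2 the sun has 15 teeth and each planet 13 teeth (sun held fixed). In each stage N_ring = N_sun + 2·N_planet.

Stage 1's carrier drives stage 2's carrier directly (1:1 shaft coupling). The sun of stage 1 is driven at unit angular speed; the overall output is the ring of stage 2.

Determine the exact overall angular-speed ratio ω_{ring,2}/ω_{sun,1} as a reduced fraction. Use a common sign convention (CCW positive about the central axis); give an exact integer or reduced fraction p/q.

Stage 1: N_ring = 23 + 2·17 = 57
Stage 1: 23(ω_s−ω_c) = −57(ω_r−ω_c),  ω_r=0, ω_s=1
Stage 1: 23(1−ω_c) = −57(0−ω_c)  ⇒  80ω_c = 23  ⇒  ω_c = 23/80
  ⇒ ω_c¹/ω_s¹ = 23/80
Stage 2: N_ring = 15 + 2·13 = 41
Stage 2: 15(ω_s−ω_c) = −41(ω_r−ω_c),  ω_s=0, ω_c=1
Stage 2: ω_r = 1 − (15/41)(0−1) = 56/41
  ⇒ ω_r²/ω_c² = 56/41
Coupling ω_c² = ω_c¹ ⇒ overall = 23/80 × 56/41 = 161/410

161/410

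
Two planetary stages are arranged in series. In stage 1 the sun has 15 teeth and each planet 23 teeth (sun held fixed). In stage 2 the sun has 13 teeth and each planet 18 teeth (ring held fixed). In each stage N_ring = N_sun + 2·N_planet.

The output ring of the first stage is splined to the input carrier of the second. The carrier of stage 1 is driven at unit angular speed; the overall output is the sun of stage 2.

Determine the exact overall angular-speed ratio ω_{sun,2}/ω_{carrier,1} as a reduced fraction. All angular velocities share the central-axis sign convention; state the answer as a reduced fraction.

4712/793

Stage 1: N_ring = 15 + 2·23 = 61
Stage 1: 15(ω_s−ω_c) = −61(ω_r−ω_c),  ω_s=0, ω_c=1
Stage 1: ω_r = 1 − (15/61)(0−1) = 76/61
  ⇒ ω_r¹/ω_c¹ = 76/61
Stage 2: N_ring = 13 + 2·18 = 49
Stage 2: 13(ω_s−ω_c) = −49(ω_r−ω_c),  ω_r=0, ω_c=1
Stage 2: ω_s = 1 − (49/13)(0−1) = 62/13
  ⇒ ω_s²/ω_c² = 62/13
Coupling ω_c² = ω_r¹ ⇒ overall = 76/61 × 62/13 = 4712/793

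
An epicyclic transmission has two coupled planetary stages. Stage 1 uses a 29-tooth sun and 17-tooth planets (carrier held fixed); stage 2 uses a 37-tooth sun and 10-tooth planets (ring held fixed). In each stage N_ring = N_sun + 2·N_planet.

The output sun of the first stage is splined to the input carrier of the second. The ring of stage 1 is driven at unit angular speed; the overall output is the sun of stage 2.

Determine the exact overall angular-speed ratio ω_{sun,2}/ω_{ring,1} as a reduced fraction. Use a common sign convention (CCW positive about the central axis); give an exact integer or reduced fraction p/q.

-5922/1073

Stage 1: N_ring = 29 + 2·17 = 63
Stage 1: 29(ω_s−ω_c) = −63(ω_r−ω_c),  ω_c=0, ω_r=1
Stage 1: ω_s = 0 − (63/29)(1−0) = -63/29
  ⇒ ω_s¹/ω_r¹ = -63/29
Stage 2: N_ring = 37 + 2·10 = 57
Stage 2: 37(ω_s−ω_c) = −57(ω_r−ω_c),  ω_r=0, ω_c=1
Stage 2: ω_s = 1 − (57/37)(0−1) = 94/37
  ⇒ ω_s²/ω_c² = 94/37
Coupling ω_c² = ω_s¹ ⇒ overall = -63/29 × 94/37 = -5922/1073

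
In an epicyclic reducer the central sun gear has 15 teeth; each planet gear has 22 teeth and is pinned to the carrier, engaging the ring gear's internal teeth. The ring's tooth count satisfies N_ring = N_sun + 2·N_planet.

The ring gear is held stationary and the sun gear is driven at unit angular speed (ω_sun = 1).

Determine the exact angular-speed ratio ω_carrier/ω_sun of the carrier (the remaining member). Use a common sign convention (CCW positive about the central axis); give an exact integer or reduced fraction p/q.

15/74

N_ring = 15 + 2·22 = 59
15(ω_s−ω_c) = −59(ω_r−ω_c),  ω_r=0, ω_s=1
15(1−ω_c) = −59(0−ω_c)  ⇒  74ω_c = 15  ⇒  ω_c = 15/74
ω_c/ω_s = 15/74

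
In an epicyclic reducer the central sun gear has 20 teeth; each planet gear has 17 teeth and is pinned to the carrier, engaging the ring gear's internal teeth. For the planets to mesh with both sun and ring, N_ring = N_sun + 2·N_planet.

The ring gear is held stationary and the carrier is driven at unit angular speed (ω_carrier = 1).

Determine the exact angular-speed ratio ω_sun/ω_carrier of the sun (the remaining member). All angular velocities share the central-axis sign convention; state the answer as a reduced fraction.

37/10

N_ring = 20 + 2·17 = 54
20(ω_s−ω_c) = −54(ω_r−ω_c),  ω_r=0, ω_c=1
ω_s = 1 − (54/20)(0−1) = 37/10
ω_s/ω_c = 37/10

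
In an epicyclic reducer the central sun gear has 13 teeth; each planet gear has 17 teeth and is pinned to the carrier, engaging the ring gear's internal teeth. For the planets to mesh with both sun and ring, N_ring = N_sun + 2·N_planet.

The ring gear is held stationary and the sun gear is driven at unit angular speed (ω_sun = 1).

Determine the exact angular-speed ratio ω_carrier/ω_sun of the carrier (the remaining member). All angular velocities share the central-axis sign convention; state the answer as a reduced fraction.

N_ring = 13 + 2·17 = 47
13(ω_s−ω_c) = −47(ω_r−ω_c),  ω_r=0, ω_s=1
13(1−ω_c) = −47(0−ω_c)  ⇒  60ω_c = 13  ⇒  ω_c = 13/60
ω_c/ω_s = 13/60

13/60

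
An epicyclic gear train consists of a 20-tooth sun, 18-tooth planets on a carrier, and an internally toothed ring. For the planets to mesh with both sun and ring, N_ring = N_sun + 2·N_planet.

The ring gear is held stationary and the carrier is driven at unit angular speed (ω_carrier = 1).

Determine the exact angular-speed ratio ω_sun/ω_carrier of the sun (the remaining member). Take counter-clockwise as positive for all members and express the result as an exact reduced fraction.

N_ring = 20 + 2·18 = 56
20(ω_s−ω_c) = −56(ω_r−ω_c),  ω_r=0, ω_c=1
ω_s = 1 − (56/20)(0−1) = 19/5
ω_s/ω_c = 19/5

19/5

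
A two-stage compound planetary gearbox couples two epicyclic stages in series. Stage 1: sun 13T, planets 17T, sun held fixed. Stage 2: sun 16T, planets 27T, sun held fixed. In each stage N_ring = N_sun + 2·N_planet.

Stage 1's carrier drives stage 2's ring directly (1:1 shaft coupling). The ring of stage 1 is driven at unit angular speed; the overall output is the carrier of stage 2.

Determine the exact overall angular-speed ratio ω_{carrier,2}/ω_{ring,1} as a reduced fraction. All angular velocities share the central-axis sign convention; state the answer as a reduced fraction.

329/516

Stage 1: N_ring = 13 + 2·17 = 47
Stage 1: 13(ω_s−ω_c) = −47(ω_r−ω_c),  ω_s=0, ω_r=1
Stage 1: 13(0−ω_c) = −47(1−ω_c)  ⇒  60ω_c = 47  ⇒  ω_c = 47/60
  ⇒ ω_c¹/ω_r¹ = 47/60
Stage 2: N_ring = 16 + 2·27 = 70
Stage 2: 16(ω_s−ω_c) = −70(ω_r−ω_c),  ω_s=0, ω_r=1
Stage 2: 16(0−ω_c) = −70(1−ω_c)  ⇒  86ω_c = 70  ⇒  ω_c = 35/43
  ⇒ ω_c²/ω_r² = 35/43
Coupling ω_r² = ω_c¹ ⇒ overall = 47/60 × 35/43 = 329/516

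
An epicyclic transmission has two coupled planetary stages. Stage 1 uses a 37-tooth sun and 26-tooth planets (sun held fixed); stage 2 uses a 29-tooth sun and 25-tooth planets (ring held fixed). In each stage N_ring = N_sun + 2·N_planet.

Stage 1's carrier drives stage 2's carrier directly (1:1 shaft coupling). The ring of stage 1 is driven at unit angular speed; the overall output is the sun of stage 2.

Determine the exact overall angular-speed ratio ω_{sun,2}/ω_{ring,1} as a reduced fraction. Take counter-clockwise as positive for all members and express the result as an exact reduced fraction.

Stage 1: N_ring = 37 + 2·26 = 89
Stage 1: 37(ω_s−ω_c) = −89(ω_r−ω_c),  ω_s=0, ω_r=1
Stage 1: 37(0−ω_c) = −89(1−ω_c)  ⇒  126ω_c = 89  ⇒  ω_c = 89/126
  ⇒ ω_c¹/ω_r¹ = 89/126
Stage 2: N_ring = 29 + 2·25 = 79
Stage 2: 29(ω_s−ω_c) = −79(ω_r−ω_c),  ω_r=0, ω_c=1
Stage 2: ω_s = 1 − (79/29)(0−1) = 108/29
  ⇒ ω_s²/ω_c² = 108/29
Coupling ω_c² = ω_c¹ ⇒ overall = 89/126 × 108/29 = 534/203

534/203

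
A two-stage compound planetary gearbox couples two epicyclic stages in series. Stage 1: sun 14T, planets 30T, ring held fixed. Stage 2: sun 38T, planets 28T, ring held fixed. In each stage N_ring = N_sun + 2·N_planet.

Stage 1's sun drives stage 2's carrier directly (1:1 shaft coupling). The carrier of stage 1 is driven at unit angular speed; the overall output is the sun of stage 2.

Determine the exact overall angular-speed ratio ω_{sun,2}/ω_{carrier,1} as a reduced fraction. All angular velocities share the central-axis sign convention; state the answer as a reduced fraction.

2904/133

Stage 1: N_ring = 14 + 2·30 = 74
Stage 1: 14(ω_s−ω_c) = −74(ω_r−ω_c),  ω_r=0, ω_c=1
Stage 1: ω_s = 1 − (74/14)(0−1) = 44/7
  ⇒ ω_s¹/ω_c¹ = 44/7
Stage 2: N_ring = 38 + 2·28 = 94
Stage 2: 38(ω_s−ω_c) = −94(ω_r−ω_c),  ω_r=0, ω_c=1
Stage 2: ω_s = 1 − (94/38)(0−1) = 66/19
  ⇒ ω_s²/ω_c² = 66/19
Coupling ω_c² = ω_s¹ ⇒ overall = 44/7 × 66/19 = 2904/133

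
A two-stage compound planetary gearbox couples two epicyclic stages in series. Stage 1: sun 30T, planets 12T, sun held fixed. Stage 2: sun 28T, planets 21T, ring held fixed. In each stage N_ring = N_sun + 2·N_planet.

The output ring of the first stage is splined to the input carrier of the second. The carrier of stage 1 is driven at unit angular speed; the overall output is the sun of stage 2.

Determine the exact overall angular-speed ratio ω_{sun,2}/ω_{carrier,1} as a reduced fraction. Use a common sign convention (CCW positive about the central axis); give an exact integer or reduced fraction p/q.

Stage 1: N_ring = 30 + 2·12 = 54
Stage 1: 30(ω_s−ω_c) = −54(ω_r−ω_c),  ω_s=0, ω_c=1
Stage 1: ω_r = 1 − (30/54)(0−1) = 14/9
  ⇒ ω_r¹/ω_c¹ = 14/9
Stage 2: N_ring = 28 + 2·21 = 70
Stage 2: 28(ω_s−ω_c) = −70(ω_r−ω_c),  ω_r=0, ω_c=1
Stage 2: ω_s = 1 − (70/28)(0−1) = 7/2
  ⇒ ω_s²/ω_c² = 7/2
Coupling ω_c² = ω_r¹ ⇒ overall = 14/9 × 7/2 = 49/9

49/9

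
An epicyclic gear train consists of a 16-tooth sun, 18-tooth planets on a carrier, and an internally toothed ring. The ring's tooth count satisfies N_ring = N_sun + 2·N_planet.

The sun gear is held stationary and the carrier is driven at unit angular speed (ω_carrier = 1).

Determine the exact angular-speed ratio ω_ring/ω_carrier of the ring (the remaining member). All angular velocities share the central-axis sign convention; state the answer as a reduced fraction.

17/13

N_ring = 16 + 2·18 = 52
16(ω_s−ω_c) = −52(ω_r−ω_c),  ω_s=0, ω_c=1
ω_r = 1 − (16/52)(0−1) = 17/13
ω_r/ω_c = 17/13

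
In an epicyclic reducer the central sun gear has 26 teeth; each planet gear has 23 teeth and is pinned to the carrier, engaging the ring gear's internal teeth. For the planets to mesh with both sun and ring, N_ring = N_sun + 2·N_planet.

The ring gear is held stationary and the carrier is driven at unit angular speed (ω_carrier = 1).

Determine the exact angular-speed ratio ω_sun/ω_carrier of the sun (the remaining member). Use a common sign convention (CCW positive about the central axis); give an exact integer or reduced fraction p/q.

49/13

N_ring = 26 + 2·23 = 72
26(ω_s−ω_c) = −72(ω_r−ω_c),  ω_r=0, ω_c=1
ω_s = 1 − (72/26)(0−1) = 49/13
ω_s/ω_c = 49/13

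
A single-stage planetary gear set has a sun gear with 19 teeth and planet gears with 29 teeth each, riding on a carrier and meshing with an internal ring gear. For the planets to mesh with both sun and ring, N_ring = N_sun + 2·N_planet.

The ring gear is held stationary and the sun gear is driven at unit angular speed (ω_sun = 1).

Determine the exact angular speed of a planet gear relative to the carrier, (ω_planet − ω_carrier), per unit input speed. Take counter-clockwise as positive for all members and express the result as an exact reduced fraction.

N_ring = 19 + 2·29 = 77
19(ω_s−ω_c) = −77(ω_r−ω_c),  ω_r=0, ω_s=1
19(1−ω_c) = −77(0−ω_c)  ⇒  96ω_c = 19  ⇒  ω_c = 19/96
sun–planet: 19·(1−19/96) = −29·(ω_p−ω_c)  ⇒  ω_p−ω_c = −(19/29)·(77/96) = -1463/2784

-1463/2784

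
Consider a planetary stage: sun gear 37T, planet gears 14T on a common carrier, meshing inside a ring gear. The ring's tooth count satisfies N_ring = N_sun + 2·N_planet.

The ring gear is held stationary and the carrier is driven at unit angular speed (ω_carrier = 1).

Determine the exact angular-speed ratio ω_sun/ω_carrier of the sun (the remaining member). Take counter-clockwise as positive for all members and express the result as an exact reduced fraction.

N_ring = 37 + 2·14 = 65
37(ω_s−ω_c) = −65(ω_r−ω_c),  ω_r=0, ω_c=1
ω_s = 1 − (65/37)(0−1) = 102/37
ω_s/ω_c = 102/37

102/37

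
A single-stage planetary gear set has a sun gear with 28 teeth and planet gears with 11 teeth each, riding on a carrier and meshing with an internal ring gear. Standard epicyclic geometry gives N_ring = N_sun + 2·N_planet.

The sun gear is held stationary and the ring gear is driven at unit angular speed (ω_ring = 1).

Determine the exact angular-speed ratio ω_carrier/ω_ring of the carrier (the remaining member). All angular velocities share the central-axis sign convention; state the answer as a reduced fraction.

25/39

N_ring = 28 + 2·11 = 50
28(ω_s−ω_c) = −50(ω_r−ω_c),  ω_s=0, ω_r=1
28(0−ω_c) = −50(1−ω_c)  ⇒  78ω_c = 50  ⇒  ω_c = 25/39
ω_c/ω_r = 25/39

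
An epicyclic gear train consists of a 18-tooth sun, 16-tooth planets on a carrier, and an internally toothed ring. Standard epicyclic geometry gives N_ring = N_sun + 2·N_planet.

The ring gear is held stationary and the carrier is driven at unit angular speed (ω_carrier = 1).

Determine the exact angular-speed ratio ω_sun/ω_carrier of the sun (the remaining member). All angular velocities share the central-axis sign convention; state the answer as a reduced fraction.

34/9

N_ring = 18 + 2·16 = 50
18(ω_s−ω_c) = −50(ω_r−ω_c),  ω_r=0, ω_c=1
ω_s = 1 − (50/18)(0−1) = 34/9
ω_s/ω_c = 34/9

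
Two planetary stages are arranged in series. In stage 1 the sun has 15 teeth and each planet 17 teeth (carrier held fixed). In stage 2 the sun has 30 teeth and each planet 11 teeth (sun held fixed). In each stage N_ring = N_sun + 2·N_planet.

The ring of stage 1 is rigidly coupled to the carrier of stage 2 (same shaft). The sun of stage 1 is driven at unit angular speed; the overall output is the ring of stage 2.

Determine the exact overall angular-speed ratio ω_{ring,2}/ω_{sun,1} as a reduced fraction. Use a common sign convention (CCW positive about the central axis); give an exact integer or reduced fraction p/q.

-615/1274

Stage 1: N_ring = 15 + 2·17 = 49
Stage 1: 15(ω_s−ω_c) = −49(ω_r−ω_c),  ω_c=0, ω_s=1
Stage 1: ω_r = 0 − (15/49)(1−0) = -15/49
  ⇒ ω_r¹/ω_s¹ = -15/49
Stage 2: N_ring = 30 + 2·11 = 52
Stage 2: 30(ω_s−ω_c) = −52(ω_r−ω_c),  ω_s=0, ω_c=1
Stage 2: ω_r = 1 − (30/52)(0−1) = 41/26
  ⇒ ω_r²/ω_c² = 41/26
Coupling ω_c² = ω_r¹ ⇒ overall = -15/49 × 41/26 = -615/1274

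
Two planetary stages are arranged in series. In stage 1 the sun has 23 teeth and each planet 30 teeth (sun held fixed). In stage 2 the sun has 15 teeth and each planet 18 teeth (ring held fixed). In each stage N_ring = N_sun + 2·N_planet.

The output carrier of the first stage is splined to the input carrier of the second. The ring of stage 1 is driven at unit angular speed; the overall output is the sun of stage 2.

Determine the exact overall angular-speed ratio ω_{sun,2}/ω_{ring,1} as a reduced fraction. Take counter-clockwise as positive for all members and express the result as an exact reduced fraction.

913/265

Stage 1: N_ring = 23 + 2·30 = 83
Stage 1: 23(ω_s−ω_c) = −83(ω_r−ω_c),  ω_s=0, ω_r=1
Stage 1: 23(0−ω_c) = −83(1−ω_c)  ⇒  106ω_c = 83  ⇒  ω_c = 83/106
  ⇒ ω_c¹/ω_r¹ = 83/106
Stage 2: N_ring = 15 + 2·18 = 51
Stage 2: 15(ω_s−ω_c) = −51(ω_r−ω_c),  ω_r=0, ω_c=1
Stage 2: ω_s = 1 − (51/15)(0−1) = 22/5
  ⇒ ω_s²/ω_c² = 22/5
Coupling ω_c² = ω_c¹ ⇒ overall = 83/106 × 22/5 = 913/265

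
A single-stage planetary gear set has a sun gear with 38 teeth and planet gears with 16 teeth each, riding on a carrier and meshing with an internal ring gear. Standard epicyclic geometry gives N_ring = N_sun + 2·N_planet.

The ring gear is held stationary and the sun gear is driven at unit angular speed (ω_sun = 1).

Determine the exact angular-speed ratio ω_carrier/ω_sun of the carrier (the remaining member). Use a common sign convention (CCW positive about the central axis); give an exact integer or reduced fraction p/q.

N_ring = 38 + 2·16 = 70
38(ω_s−ω_c) = −70(ω_r−ω_c),  ω_r=0, ω_s=1
38(1−ω_c) = −70(0−ω_c)  ⇒  108ω_c = 38  ⇒  ω_c = 19/54
ω_c/ω_s = 19/54

19/54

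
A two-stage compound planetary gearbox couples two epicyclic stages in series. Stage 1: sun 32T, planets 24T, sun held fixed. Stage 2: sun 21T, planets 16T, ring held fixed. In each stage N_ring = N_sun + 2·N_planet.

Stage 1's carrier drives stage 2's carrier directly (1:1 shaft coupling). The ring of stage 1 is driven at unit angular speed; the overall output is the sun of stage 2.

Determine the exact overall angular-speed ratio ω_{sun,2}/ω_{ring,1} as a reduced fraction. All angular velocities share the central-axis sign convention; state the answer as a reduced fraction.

370/147

Stage 1: N_ring = 32 + 2·24 = 80
Stage 1: 32(ω_s−ω_c) = −80(ω_r−ω_c),  ω_s=0, ω_r=1
Stage 1: 32(0−ω_c) = −80(1−ω_c)  ⇒  112ω_c = 80  ⇒  ω_c = 5/7
  ⇒ ω_c¹/ω_r¹ = 5/7
Stage 2: N_ring = 21 + 2·16 = 53
Stage 2: 21(ω_s−ω_c) = −53(ω_r−ω_c),  ω_r=0, ω_c=1
Stage 2: ω_s = 1 − (53/21)(0−1) = 74/21
  ⇒ ω_s²/ω_c² = 74/21
Coupling ω_c² = ω_c¹ ⇒ overall = 5/7 × 74/21 = 370/147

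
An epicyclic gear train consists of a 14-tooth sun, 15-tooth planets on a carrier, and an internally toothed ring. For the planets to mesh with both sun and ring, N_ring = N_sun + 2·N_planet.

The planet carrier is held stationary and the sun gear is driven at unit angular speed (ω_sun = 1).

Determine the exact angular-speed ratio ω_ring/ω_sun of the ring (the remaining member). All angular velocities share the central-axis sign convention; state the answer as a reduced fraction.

N_ring = 14 + 2·15 = 44
14(ω_s−ω_c) = −44(ω_r−ω_c),  ω_c=0, ω_s=1
ω_r = 0 − (14/44)(1−0) = -7/22
ω_r/ω_s = -7/22

-7/22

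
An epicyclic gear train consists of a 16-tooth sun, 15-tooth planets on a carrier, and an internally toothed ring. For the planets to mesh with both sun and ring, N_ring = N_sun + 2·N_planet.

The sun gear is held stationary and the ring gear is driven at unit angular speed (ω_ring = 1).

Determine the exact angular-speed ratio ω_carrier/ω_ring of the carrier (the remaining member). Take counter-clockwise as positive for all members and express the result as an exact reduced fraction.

23/31

N_ring = 16 + 2·15 = 46
16(ω_s−ω_c) = −46(ω_r−ω_c),  ω_s=0, ω_r=1
16(0−ω_c) = −46(1−ω_c)  ⇒  62ω_c = 46  ⇒  ω_c = 23/31
ω_c/ω_r = 23/31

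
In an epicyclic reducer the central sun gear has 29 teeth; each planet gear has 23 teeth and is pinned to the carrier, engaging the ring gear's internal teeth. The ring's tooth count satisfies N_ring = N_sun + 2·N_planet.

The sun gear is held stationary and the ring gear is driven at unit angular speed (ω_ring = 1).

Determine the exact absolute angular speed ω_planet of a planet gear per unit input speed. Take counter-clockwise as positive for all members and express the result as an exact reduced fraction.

75/46

N_ring = 29 + 2·23 = 75
29(ω_s−ω_c) = −75(ω_r−ω_c),  ω_s=0, ω_r=1
29(0−ω_c) = −75(1−ω_c)  ⇒  104ω_c = 75  ⇒  ω_c = 75/104
sun–planet: 29·(0−75/104) = −23·(ω_p−ω_c)  ⇒  ω_p−ω_c = −(29/23)·(-75/104) = 2175/2392
ω_p = 75/104 + 2175/2392 = 75/46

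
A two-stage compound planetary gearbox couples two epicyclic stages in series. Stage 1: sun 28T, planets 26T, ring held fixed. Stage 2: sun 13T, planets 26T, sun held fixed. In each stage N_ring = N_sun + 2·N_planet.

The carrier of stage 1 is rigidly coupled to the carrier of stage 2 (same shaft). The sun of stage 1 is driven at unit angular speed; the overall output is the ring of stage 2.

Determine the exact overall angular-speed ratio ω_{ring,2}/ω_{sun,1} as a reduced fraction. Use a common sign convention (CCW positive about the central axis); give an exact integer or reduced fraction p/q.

Stage 1: N_ring = 28 + 2·26 = 80
Stage 1: 28(ω_s−ω_c) = −80(ω_r−ω_c),  ω_r=0, ω_s=1
Stage 1: 28(1−ω_c) = −80(0−ω_c)  ⇒  108ω_c = 28  ⇒  ω_c = 7/27
  ⇒ ω_c¹/ω_s¹ = 7/27
Stage 2: N_ring = 13 + 2·26 = 65
Stage 2: 13(ω_s−ω_c) = −65(ω_r−ω_c),  ω_s=0, ω_c=1
Stage 2: ω_r = 1 − (13/65)(0−1) = 6/5
  ⇒ ω_r²/ω_c² = 6/5
Coupling ω_c² = ω_c¹ ⇒ overall = 7/27 × 6/5 = 14/45

14/45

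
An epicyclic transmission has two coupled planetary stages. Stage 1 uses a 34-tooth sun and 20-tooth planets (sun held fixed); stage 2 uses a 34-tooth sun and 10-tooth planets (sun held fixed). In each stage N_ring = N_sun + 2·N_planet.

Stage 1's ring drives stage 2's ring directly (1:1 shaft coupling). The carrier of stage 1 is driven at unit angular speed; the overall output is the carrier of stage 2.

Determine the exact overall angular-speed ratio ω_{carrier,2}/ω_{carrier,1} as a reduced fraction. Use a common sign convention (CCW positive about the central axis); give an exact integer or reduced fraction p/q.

Stage 1: N_ring = 34 + 2·20 = 74
Stage 1: 34(ω_s−ω_c) = −74(ω_r−ω_c),  ω_s=0, ω_c=1
Stage 1: ω_r = 1 − (34/74)(0−1) = 54/37
  ⇒ ω_r¹/ω_c¹ = 54/37
Stage 2: N_ring = 34 + 2·10 = 54
Stage 2: 34(ω_s−ω_c) = −54(ω_r−ω_c),  ω_s=0, ω_r=1
Stage 2: 34(0−ω_c) = −54(1−ω_c)  ⇒  88ω_c = 54  ⇒  ω_c = 27/44
  ⇒ ω_c²/ω_r² = 27/44
Coupling ω_r² = ω_r¹ ⇒ overall = 54/37 × 27/44 = 729/814

729/814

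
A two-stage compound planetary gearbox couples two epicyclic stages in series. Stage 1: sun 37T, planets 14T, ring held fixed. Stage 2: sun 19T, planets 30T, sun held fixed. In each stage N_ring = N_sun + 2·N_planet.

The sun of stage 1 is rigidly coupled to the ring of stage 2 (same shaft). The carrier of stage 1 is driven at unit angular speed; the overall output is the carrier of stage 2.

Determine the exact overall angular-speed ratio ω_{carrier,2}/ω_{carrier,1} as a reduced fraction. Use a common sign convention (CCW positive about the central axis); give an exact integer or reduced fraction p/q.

4029/1813

Stage 1: N_ring = 37 + 2·14 = 65
Stage 1: 37(ω_s−ω_c) = −65(ω_r−ω_c),  ω_r=0, ω_c=1
Stage 1: ω_s = 1 − (65/37)(0−1) = 102/37
  ⇒ ω_s¹/ω_c¹ = 102/37
Stage 2: N_ring = 19 + 2·30 = 79
Stage 2: 19(ω_s−ω_c) = −79(ω_r−ω_c),  ω_s=0, ω_r=1
Stage 2: 19(0−ω_c) = −79(1−ω_c)  ⇒  98ω_c = 79  ⇒  ω_c = 79/98
  ⇒ ω_c²/ω_r² = 79/98
Coupling ω_r² = ω_s¹ ⇒ overall = 102/37 × 79/98 = 4029/1813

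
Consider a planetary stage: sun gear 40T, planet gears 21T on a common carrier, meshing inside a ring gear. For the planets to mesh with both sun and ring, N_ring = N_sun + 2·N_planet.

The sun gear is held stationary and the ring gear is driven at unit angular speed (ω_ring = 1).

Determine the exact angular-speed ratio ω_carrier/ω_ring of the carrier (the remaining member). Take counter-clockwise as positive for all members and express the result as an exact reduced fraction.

N_ring = 40 + 2·21 = 82
40(ω_s−ω_c) = −82(ω_r−ω_c),  ω_s=0, ω_r=1
40(0−ω_c) = −82(1−ω_c)  ⇒  122ω_c = 82  ⇒  ω_c = 41/61
ω_c/ω_r = 41/61

41/61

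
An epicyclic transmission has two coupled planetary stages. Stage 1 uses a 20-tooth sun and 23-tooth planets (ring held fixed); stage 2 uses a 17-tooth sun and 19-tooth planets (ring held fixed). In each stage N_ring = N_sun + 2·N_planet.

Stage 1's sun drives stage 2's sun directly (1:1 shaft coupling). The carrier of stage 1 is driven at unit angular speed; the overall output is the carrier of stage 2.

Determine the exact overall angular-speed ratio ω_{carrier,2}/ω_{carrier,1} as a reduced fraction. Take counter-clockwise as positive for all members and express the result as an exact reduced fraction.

731/720

Stage 1: N_ring = 20 + 2·23 = 66
Stage 1: 20(ω_s−ω_c) = −66(ω_r−ω_c),  ω_r=0, ω_c=1
Stage 1: ω_s = 1 − (66/20)(0−1) = 43/10
  ⇒ ω_s¹/ω_c¹ = 43/10
Stage 2: N_ring = 17 + 2·19 = 55
Stage 2: 17(ω_s−ω_c) = −55(ω_r−ω_c),  ω_r=0, ω_s=1
Stage 2: 17(1−ω_c) = −55(0−ω_c)  ⇒  72ω_c = 17  ⇒  ω_c = 17/72
  ⇒ ω_c²/ω_s² = 17/72
Coupling ω_s² = ω_s¹ ⇒ overall = 43/10 × 17/72 = 731/720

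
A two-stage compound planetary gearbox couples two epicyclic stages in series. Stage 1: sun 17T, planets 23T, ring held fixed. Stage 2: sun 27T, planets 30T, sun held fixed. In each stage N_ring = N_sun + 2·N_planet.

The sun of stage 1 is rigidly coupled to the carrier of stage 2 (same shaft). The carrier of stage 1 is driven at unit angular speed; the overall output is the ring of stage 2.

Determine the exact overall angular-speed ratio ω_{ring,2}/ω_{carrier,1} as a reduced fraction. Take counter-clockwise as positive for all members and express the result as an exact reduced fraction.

3040/493

Stage 1: N_ring = 17 + 2·23 = 63
Stage 1: 17(ω_s−ω_c) = −63(ω_r−ω_c),  ω_r=0, ω_c=1
Stage 1: ω_s = 1 − (63/17)(0−1) = 80/17
  ⇒ ω_s¹/ω_c¹ = 80/17
Stage 2: N_ring = 27 + 2·30 = 87
Stage 2: 27(ω_s−ω_c) = −87(ω_r−ω_c),  ω_s=0, ω_c=1
Stage 2: ω_r = 1 − (27/87)(0−1) = 38/29
  ⇒ ω_r²/ω_c² = 38/29
Coupling ω_c² = ω_s¹ ⇒ overall = 80/17 × 38/29 = 3040/493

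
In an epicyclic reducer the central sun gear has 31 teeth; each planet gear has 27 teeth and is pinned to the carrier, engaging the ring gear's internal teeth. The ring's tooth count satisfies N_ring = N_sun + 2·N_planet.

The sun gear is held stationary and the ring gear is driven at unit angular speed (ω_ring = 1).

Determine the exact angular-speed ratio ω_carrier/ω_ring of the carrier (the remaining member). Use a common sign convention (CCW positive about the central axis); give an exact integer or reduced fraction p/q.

N_ring = 31 + 2·27 = 85
31(ω_s−ω_c) = −85(ω_r−ω_c),  ω_s=0, ω_r=1
31(0−ω_c) = −85(1−ω_c)  ⇒  116ω_c = 85  ⇒  ω_c = 85/116
ω_c/ω_r = 85/116

85/116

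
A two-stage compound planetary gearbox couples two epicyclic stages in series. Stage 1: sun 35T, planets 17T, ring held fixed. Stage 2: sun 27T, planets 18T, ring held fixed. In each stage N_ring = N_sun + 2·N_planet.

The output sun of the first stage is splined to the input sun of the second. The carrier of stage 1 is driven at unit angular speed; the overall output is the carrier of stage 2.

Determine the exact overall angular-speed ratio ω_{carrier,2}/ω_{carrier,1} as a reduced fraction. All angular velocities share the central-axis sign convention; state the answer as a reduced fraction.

Stage 1: N_ring = 35 + 2·17 = 69
Stage 1: 35(ω_s−ω_c) = −69(ω_r−ω_c),  ω_r=0, ω_c=1
Stage 1: ω_s = 1 − (69/35)(0−1) = 104/35
  ⇒ ω_s¹/ω_c¹ = 104/35
Stage 2: N_ring = 27 + 2·18 = 63
Stage 2: 27(ω_s−ω_c) = −63(ω_r−ω_c),  ω_r=0, ω_s=1
Stage 2: 27(1−ω_c) = −63(0−ω_c)  ⇒  90ω_c = 27  ⇒  ω_c = 3/10
  ⇒ ω_c²/ω_s² = 3/10
Coupling ω_s² = ω_s¹ ⇒ overall = 104/35 × 3/10 = 156/175

156/175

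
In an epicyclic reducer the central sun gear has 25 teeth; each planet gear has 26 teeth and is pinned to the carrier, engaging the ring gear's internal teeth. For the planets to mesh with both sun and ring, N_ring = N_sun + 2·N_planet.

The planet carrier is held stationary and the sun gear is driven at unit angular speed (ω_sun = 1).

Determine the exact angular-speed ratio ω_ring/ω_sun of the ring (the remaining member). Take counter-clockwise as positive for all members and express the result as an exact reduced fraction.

N_ring = 25 + 2·26 = 77
25(ω_s−ω_c) = −77(ω_r−ω_c),  ω_c=0, ω_s=1
ω_r = 0 − (25/77)(1−0) = -25/77
ω_r/ω_s = -25/77

-25/77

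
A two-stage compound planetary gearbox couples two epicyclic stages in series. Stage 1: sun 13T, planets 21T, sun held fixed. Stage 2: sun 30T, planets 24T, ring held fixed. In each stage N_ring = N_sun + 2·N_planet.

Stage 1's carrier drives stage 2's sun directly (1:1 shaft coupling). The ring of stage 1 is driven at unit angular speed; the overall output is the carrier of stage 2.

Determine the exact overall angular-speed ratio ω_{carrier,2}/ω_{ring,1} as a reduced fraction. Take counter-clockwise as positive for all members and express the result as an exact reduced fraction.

275/1224

Stage 1: N_ring = 13 + 2·21 = 55
Stage 1: 13(ω_s−ω_c) = −55(ω_r−ω_c),  ω_s=0, ω_r=1
Stage 1: 13(0−ω_c) = −55(1−ω_c)  ⇒  68ω_c = 55  ⇒  ω_c = 55/68
  ⇒ ω_c¹/ω_r¹ = 55/68
Stage 2: N_ring = 30 + 2·24 = 78
Stage 2: 30(ω_s−ω_c) = −78(ω_r−ω_c),  ω_r=0, ω_s=1
Stage 2: 30(1−ω_c) = −78(0−ω_c)  ⇒  108ω_c = 30  ⇒  ω_c = 5/18
  ⇒ ω_c²/ω_s² = 5/18
Coupling ω_s² = ω_c¹ ⇒ overall = 55/68 × 5/18 = 275/1224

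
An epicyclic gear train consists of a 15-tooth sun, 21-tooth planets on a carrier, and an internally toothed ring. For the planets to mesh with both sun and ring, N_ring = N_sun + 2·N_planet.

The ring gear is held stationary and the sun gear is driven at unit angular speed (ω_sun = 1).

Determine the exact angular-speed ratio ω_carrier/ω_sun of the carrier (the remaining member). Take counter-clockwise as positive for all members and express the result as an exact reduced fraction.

N_ring = 15 + 2·21 = 57
15(ω_s−ω_c) = −57(ω_r−ω_c),  ω_r=0, ω_s=1
15(1−ω_c) = −57(0−ω_c)  ⇒  72ω_c = 15  ⇒  ω_c = 5/24
ω_c/ω_s = 5/24

5/24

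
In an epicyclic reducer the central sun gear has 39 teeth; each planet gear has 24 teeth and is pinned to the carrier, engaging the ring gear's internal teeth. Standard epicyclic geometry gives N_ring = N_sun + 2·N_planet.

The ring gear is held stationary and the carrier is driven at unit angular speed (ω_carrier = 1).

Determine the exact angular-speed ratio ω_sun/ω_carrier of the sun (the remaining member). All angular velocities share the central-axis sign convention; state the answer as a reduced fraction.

42/13

N_ring = 39 + 2·24 = 87
39(ω_s−ω_c) = −87(ω_r−ω_c),  ω_r=0, ω_c=1
ω_s = 1 − (87/39)(0−1) = 42/13
ω_s/ω_c = 42/13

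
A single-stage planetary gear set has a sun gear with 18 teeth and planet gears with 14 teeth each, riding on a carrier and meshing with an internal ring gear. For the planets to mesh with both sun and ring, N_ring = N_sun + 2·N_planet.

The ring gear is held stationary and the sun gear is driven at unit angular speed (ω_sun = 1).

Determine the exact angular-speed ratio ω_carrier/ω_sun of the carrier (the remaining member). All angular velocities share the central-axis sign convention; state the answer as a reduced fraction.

9/32

N_ring = 18 + 2·14 = 46
18(ω_s−ω_c) = −46(ω_r−ω_c),  ω_r=0, ω_s=1
18(1−ω_c) = −46(0−ω_c)  ⇒  64ω_c = 18  ⇒  ω_c = 9/32
ω_c/ω_s = 9/32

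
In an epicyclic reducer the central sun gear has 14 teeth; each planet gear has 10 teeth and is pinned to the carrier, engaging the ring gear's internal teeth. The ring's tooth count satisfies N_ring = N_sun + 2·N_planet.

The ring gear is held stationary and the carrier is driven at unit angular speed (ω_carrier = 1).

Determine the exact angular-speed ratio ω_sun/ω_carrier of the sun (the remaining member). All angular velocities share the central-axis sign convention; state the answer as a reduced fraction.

N_ring = 14 + 2·10 = 34
14(ω_s−ω_c) = −34(ω_r−ω_c),  ω_r=0, ω_c=1
ω_s = 1 − (34/14)(0−1) = 24/7
ω_s/ω_c = 24/7

24/7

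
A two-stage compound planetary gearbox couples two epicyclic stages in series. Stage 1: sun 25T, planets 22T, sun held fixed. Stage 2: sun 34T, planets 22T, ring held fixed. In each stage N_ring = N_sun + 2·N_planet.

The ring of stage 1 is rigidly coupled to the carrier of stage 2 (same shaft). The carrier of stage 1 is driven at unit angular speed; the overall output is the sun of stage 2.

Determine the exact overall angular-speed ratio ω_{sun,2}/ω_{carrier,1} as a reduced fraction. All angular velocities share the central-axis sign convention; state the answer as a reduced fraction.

5264/1173

Stage 1: N_ring = 25 + 2·22 = 69
Stage 1: 25(ω_s−ω_c) = −69(ω_r−ω_c),  ω_s=0, ω_c=1
Stage 1: ω_r = 1 − (25/69)(0−1) = 94/69
  ⇒ ω_r¹/ω_c¹ = 94/69
Stage 2: N_ring = 34 + 2·22 = 78
Stage 2: 34(ω_s−ω_c) = −78(ω_r−ω_c),  ω_r=0, ω_c=1
Stage 2: ω_s = 1 − (78/34)(0−1) = 56/17
  ⇒ ω_s²/ω_c² = 56/17
Coupling ω_c² = ω_r¹ ⇒ overall = 94/69 × 56/17 = 5264/1173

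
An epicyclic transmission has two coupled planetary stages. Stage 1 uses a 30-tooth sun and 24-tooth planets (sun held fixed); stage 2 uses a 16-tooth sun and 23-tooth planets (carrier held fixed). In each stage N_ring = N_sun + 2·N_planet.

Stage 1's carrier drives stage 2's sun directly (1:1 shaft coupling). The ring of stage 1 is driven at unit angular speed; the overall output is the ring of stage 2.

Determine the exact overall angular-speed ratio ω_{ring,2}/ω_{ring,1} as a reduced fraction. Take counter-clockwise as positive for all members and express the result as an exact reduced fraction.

-52/279

Stage 1: N_ring = 30 + 2·24 = 78
Stage 1: 30(ω_s−ω_c) = −78(ω_r−ω_c),  ω_s=0, ω_r=1
Stage 1: 30(0−ω_c) = −78(1−ω_c)  ⇒  108ω_c = 78  ⇒  ω_c = 13/18
  ⇒ ω_c¹/ω_r¹ = 13/18
Stage 2: N_ring = 16 + 2·23 = 62
Stage 2: 16(ω_s−ω_c) = −62(ω_r−ω_c),  ω_c=0, ω_s=1
Stage 2: ω_r = 0 − (16/62)(1−0) = -8/31
  ⇒ ω_r²/ω_s² = -8/31
Coupling ω_s² = ω_c¹ ⇒ overall = 13/18 × -8/31 = -52/279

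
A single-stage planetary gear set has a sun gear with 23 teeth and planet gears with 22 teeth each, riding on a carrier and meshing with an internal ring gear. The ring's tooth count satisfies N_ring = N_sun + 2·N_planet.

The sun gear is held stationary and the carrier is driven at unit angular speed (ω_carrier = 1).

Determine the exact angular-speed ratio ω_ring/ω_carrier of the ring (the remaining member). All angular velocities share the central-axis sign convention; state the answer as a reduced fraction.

N_ring = 23 + 2·22 = 67
23(ω_s−ω_c) = −67(ω_r−ω_c),  ω_s=0, ω_c=1
ω_r = 1 − (23/67)(0−1) = 90/67
ω_r/ω_c = 90/67

90/67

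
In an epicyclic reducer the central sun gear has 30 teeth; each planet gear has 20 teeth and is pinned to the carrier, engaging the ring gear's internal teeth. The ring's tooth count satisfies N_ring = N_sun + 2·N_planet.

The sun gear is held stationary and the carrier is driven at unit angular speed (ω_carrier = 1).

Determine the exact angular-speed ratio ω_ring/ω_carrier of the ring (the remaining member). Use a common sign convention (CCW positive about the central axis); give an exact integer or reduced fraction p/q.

10/7

N_ring = 30 + 2·20 = 70
30(ω_s−ω_c) = −70(ω_r−ω_c),  ω_s=0, ω_c=1
ω_r = 1 − (30/70)(0−1) = 10/7
ω_r/ω_c = 10/7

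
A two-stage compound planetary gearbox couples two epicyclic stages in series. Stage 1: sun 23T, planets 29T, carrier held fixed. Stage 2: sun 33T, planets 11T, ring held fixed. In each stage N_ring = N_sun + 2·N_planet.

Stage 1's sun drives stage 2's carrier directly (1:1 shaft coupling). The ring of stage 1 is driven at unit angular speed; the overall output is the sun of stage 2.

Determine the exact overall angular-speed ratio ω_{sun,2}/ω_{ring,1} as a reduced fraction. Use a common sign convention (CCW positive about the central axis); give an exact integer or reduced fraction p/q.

Stage 1: N_ring = 23 + 2·29 = 81
Stage 1: 23(ω_s−ω_c) = −81(ω_r−ω_c),  ω_c=0, ω_r=1
Stage 1: ω_s = 0 − (81/23)(1−0) = -81/23
  ⇒ ω_s¹/ω_r¹ = -81/23
Stage 2: N_ring = 33 + 2·11 = 55
Stage 2: 33(ω_s−ω_c) = −55(ω_r−ω_c),  ω_r=0, ω_c=1
Stage 2: ω_s = 1 − (55/33)(0−1) = 8/3
  ⇒ ω_s²/ω_c² = 8/3
Coupling ω_c² = ω_s¹ ⇒ overall = -81/23 × 8/3 = -216/23

-216/23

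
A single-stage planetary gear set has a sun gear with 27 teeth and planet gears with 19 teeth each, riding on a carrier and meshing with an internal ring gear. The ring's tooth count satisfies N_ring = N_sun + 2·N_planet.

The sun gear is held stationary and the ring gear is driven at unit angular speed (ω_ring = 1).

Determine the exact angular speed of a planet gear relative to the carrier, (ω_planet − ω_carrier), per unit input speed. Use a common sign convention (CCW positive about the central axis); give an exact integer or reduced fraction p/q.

N_ring = 27 + 2·19 = 65
27(ω_s−ω_c) = −65(ω_r−ω_c),  ω_s=0, ω_r=1
27(0−ω_c) = −65(1−ω_c)  ⇒  92ω_c = 65  ⇒  ω_c = 65/92
sun–planet: 27·(0−65/92) = −19·(ω_p−ω_c)  ⇒  ω_p−ω_c = −(27/19)·(-65/92) = 1755/1748

1755/1748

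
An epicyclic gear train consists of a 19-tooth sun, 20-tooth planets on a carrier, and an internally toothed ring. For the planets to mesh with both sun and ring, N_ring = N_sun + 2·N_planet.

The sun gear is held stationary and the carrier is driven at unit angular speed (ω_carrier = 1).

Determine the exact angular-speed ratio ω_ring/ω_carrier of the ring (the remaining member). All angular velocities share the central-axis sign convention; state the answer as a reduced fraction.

N_ring = 19 + 2·20 = 59
19(ω_s−ω_c) = −59(ω_r−ω_c),  ω_s=0, ω_c=1
ω_r = 1 − (19/59)(0−1) = 78/59
ω_r/ω_c = 78/59

78/59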